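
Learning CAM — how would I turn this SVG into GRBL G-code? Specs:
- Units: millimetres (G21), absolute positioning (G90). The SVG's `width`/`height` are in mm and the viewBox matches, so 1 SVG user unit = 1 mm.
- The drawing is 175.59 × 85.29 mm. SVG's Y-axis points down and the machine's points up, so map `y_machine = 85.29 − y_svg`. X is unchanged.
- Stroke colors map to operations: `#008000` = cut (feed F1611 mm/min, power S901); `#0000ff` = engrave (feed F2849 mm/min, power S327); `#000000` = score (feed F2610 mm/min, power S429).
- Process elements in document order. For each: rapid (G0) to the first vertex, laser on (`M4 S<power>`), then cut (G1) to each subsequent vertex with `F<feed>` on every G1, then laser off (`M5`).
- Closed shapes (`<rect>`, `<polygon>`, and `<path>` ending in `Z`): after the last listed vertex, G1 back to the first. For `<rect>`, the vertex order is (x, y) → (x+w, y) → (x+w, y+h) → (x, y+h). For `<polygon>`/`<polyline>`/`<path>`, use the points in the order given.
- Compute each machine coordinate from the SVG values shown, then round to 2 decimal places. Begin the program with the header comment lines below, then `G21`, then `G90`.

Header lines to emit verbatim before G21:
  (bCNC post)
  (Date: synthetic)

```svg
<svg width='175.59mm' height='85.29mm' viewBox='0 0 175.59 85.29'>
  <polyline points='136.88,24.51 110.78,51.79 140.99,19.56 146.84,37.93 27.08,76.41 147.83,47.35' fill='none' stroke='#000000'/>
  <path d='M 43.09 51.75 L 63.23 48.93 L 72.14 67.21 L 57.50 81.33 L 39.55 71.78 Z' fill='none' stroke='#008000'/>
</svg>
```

Since the viewBox matches the mm dimensions, user units are millimetres directly. The only transform is the Y-flip y_m = 85.29 − y_svg.

Shape 1 is a open polyline drawn with `<polyline>`. Its stroke #000000 means score at S429, F2610. After flipping Y the toolpath is (136.88,60.78) → (110.78,33.50) → (140.99,65.73) → (146.84,47.36) → (27.08,8.88) → (147.83,37.94).

Shape 2 is a regular polygon drawn with `<path>`. Its stroke #008000 means cut at S901, F1611. After flipping Y the toolpath is (43.09,33.54) → (63.23,36.36) → (72.14,18.08) → (57.50,3.96) → (39.55,13.51) → (43.09,33.54), returning to the start.

(bCNC post)
(Date: synthetic)
G21
G90
G0 X136.88 Y60.78
M4 S429
G1 X110.78 Y33.50 F2610
G1 X140.99 Y65.73 F2610
G1 X146.84 Y47.36 F2610
G1 X27.08 Y8.88 F2610
G1 X147.83 Y37.94 F2610
M5
G0 X43.09 Y33.54
M4 S901
G1 X63.23 Y36.36 F1611
G1 X72.14 Y18.08 F1611
G1 X57.50 Y3.96 F1611
G1 X39.55 Y13.51 F1611
G1 X43.09 Y33.54 F1611
M5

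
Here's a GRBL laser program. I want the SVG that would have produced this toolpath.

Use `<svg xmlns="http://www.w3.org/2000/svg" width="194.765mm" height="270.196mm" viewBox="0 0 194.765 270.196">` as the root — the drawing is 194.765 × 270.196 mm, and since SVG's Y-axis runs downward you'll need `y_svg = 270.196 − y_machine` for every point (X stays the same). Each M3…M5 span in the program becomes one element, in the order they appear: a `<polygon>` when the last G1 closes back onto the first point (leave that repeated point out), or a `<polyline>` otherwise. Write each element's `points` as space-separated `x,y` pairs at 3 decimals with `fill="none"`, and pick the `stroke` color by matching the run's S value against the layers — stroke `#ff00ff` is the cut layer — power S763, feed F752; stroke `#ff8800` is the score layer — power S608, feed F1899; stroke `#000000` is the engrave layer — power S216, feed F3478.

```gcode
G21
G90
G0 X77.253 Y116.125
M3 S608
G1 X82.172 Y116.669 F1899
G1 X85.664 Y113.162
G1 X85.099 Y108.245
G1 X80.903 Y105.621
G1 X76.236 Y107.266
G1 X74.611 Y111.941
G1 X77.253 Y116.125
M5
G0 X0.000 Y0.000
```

Each laser-on run becomes one SVG element. Flip Y back into SVG space with y_svg = 270.196 − y_machine. Every run uses S608, so all elements get stroke `#ff8800` (score).

Run 1: The run returns to its start, so emit a `<polygon>` with points (Y-flipped): 77.253,154.071 82.172,153.527 85.664,157.034 85.099,161.951 80.903,164.575 76.236,162.930 74.611,158.255.

<svg xmlns="http://www.w3.org/2000/svg" width="194.765mm" height="270.196mm" viewBox="0 0 194.765 270.196">
  <polygon points="77.253,154.071 82.172,153.527 85.664,157.034 85.099,161.951 80.903,164.575 76.236,162.930 74.611,158.255" fill="none" stroke="#ff8800"/>
</svg>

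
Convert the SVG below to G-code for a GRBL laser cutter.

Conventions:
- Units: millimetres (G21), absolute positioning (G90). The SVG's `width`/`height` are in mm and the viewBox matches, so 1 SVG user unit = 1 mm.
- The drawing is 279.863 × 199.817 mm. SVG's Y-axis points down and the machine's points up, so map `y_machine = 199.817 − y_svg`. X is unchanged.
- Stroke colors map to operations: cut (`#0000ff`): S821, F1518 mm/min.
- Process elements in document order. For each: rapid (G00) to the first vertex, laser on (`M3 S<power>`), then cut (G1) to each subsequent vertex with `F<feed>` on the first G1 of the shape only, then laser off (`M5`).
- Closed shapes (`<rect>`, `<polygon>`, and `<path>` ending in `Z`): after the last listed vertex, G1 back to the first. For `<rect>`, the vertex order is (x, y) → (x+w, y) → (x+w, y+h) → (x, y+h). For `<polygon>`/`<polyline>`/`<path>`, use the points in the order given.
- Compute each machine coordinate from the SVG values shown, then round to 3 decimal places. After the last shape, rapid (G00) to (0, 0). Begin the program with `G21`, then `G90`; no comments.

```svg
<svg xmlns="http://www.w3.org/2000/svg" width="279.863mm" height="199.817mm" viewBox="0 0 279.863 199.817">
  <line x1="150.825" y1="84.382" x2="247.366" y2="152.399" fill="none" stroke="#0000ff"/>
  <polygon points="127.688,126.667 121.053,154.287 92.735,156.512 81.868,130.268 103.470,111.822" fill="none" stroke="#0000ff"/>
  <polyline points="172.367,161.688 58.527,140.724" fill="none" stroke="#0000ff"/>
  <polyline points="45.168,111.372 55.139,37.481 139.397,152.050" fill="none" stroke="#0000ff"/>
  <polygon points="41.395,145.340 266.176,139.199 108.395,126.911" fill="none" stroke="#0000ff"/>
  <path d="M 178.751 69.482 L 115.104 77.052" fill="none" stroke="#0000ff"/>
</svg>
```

1 u = 1 mm; y_m = 199.817 − y.

[1] `<line>` line segment, #0000ff→cut S821 F1518: (150.825,115.435) → (247.366,47.418)

[2] `<polygon>` regular polygon, #0000ff→cut S821 F1518: (127.688,73.150) → (121.053,45.530) → (92.735,43.305) → (81.868,69.549) → (103.470,87.995) → (127.688,73.150) (closed)

[3] `<polyline>` line segment, #0000ff→cut S821 F1518: (172.367,38.129) → (58.527,59.093)

[4] `<polyline>` open polyline, #0000ff→cut S821 F1518: (45.168,88.445) → (55.139,162.336) → (139.397,47.767)

[5] `<polygon>` closed polygon, #0000ff→cut S821 F1518: (41.395,54.477) → (266.176,60.618) → (108.395,72.906) → (41.395,54.477) (closed)

[6] `<path>` line segment, #0000ff→cut S821 F1518: (178.751,130.335) → (115.104,122.765)

G21
G90
G00 X150.825 Y115.435
M3 S821
G1 X247.366 Y47.418 F1518
M5
G00 X127.688 Y73.150
M3 S821
G1 X121.053 Y45.530 F1518
G1 X92.735 Y43.305
G1 X81.868 Y69.549
G1 X103.470 Y87.995
G1 X127.688 Y73.150
M5
G00 X172.367 Y38.129
M3 S821
G1 X58.527 Y59.093 F1518
M5
G00 X45.168 Y88.445
M3 S821
G1 X55.139 Y162.336 F1518
G1 X139.397 Y47.767
M5
G00 X41.395 Y54.477
M3 S821
G1 X266.176 Y60.618 F1518
G1 X108.395 Y72.906
G1 X41.395 Y54.477
M5
G00 X178.751 Y130.335
M3 S821
G1 X115.104 Y122.765 F1518
M5
G00 X0.000 Y0.000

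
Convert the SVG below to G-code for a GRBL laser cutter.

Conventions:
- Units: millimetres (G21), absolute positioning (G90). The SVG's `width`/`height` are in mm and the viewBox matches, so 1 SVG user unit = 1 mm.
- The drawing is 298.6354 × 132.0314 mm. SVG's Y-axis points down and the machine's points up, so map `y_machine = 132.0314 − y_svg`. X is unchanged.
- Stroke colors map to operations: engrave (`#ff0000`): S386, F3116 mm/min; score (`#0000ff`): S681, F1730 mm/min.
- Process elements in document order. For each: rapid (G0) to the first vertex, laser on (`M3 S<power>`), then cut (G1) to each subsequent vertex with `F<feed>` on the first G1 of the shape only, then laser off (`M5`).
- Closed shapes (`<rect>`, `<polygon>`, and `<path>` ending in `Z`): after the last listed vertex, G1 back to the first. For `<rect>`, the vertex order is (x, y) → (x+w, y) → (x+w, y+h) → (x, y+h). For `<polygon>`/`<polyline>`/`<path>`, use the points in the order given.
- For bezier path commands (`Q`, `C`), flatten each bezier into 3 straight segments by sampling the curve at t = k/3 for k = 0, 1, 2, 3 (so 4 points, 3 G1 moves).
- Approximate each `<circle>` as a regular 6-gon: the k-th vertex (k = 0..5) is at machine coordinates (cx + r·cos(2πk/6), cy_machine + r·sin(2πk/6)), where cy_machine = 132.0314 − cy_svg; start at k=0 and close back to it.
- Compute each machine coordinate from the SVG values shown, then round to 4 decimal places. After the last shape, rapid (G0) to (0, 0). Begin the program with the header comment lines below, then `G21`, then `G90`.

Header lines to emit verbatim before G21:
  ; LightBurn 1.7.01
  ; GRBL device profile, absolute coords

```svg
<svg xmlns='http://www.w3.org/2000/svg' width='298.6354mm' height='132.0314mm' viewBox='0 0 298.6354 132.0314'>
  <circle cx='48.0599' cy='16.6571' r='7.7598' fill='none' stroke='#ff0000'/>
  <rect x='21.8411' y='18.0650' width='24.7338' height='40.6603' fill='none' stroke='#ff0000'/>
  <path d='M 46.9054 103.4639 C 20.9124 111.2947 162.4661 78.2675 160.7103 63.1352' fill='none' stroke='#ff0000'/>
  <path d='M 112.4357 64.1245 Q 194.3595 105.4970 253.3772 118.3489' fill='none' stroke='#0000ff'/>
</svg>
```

Since the viewBox matches the mm dimensions, user units are millimetres directly. The only transform is the Y-flip y_m = 132.0314 − y_svg.

Shape 1 is a circle drawn with `<circle>`. Its stroke #ff0000 means engrave at S386, F3116. After flipping Y the toolpath is (55.8197,115.3743) → (51.9398,122.0945) → (44.1800,122.0945) → (40.3001,115.3743) → (44.1800,108.6541) → (51.9398,108.6541) → (55.8197,115.3743), returning to the start.

Shape 2 is a rectangle drawn with `<rect>`. Its stroke #ff0000 means engrave at S386, F3116. After flipping Y the toolpath is (21.8411,113.9664) → (46.5749,113.9664) → (46.5749,73.3061) → (21.8411,73.3061) → (21.8411,113.9664), returning to the start.

Shape 3 is a cubic bezier drawn with `<path>`. Its stroke #ff0000 means engrave at S386, F3116. After flipping Y the toolpath is (46.9054,28.5675) → (65.2481,32.1800) → (126.2095,49.9750) → (160.7103,68.8962).

Shape 4 is a quadratic bezier drawn with `<path>`. Its stroke #0000ff means score at S681, F1730. After flipping Y the toolpath is (112.4357,67.9069) → (164.5064,43.4942) → (211.4869,25.4194) → (253.3772,13.6825).

; LightBurn 1.7.01
; GRBL device profile, absolute coords
G21
G90
G0 X55.8197 Y115.3743
M3 S386
G1 X51.9398 Y122.0945 F3116
G1 X44.1800 Y122.0945
G1 X40.3001 Y115.3743
G1 X44.1800 Y108.6541
G1 X51.9398 Y108.6541
G1 X55.8197 Y115.3743
M5
G0 X21.8411 Y113.9664
M3 S386
G1 X46.5749 Y113.9664 F3116
G1 X46.5749 Y73.3061
G1 X21.8411 Y73.3061
G1 X21.8411 Y113.9664
M5
G0 X46.9054 Y28.5675
M3 S386
G1 X65.2481 Y32.1800 F3116
G1 X126.2095 Y49.9750
G1 X160.7103 Y68.8962
M5
G0 X112.4357 Y67.9069
M3 S681
G1 X164.5064 Y43.4942 F1730
G1 X211.4869 Y25.4194
G1 X253.3772 Y13.6825
M5
G0 X0.0000 Y0.0000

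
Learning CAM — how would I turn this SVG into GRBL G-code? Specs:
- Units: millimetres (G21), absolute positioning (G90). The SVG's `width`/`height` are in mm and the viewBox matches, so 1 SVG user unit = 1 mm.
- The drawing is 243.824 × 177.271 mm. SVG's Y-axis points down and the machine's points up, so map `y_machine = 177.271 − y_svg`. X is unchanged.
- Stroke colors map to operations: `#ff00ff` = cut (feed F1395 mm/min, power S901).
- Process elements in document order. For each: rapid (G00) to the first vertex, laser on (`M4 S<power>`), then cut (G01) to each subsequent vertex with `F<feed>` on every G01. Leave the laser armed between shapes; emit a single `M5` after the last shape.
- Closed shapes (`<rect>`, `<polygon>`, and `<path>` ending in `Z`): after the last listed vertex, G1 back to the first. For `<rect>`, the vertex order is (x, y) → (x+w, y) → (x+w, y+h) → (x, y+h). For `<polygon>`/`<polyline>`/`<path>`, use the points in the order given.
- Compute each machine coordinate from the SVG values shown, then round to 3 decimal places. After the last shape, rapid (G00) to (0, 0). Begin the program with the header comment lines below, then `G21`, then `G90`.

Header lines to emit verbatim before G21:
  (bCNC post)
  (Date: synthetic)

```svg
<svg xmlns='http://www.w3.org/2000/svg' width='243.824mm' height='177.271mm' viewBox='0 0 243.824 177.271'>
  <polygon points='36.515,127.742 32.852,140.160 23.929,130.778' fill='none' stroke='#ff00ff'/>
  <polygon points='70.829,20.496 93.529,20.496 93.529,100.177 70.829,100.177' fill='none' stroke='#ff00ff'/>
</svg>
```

viewBox `0 0 243.824 177.271` with mm width/height → 1 unit = 1 mm. Flip: y_m = 177.271 − y_svg.

**Shape 1** — `<polygon>` regular polygon, stroke `#ff00ff` → cut (S901, F1395). Machine vertices: (36.515,49.529) → (32.852,37.111) → (23.929,46.493) → (36.515,49.529). Closed: final G1 returns to the first vertex.

**Shape 2** — `<polygon>` rectangle, stroke `#ff00ff` → cut (S901, F1395). Machine vertices: (70.829,156.775) → (93.529,156.775) → (93.529,77.094) → (70.829,77.094) → (70.829,156.775). Closed: final G1 returns to the first vertex.

(bCNC post)
(Date: synthetic)
G21
G90
G00 X36.515 Y49.529
M4 S901
G01 X32.852 Y37.111 F1395
G01 X23.929 Y46.493 F1395
G01 X36.515 Y49.529 F1395
G00 X70.829 Y156.775
M4 S901
G01 X93.529 Y156.775 F1395
G01 X93.529 Y77.094 F1395
G01 X70.829 Y77.094 F1395
G01 X70.829 Y156.775 F1395
M5
G00 X0.000 Y0.000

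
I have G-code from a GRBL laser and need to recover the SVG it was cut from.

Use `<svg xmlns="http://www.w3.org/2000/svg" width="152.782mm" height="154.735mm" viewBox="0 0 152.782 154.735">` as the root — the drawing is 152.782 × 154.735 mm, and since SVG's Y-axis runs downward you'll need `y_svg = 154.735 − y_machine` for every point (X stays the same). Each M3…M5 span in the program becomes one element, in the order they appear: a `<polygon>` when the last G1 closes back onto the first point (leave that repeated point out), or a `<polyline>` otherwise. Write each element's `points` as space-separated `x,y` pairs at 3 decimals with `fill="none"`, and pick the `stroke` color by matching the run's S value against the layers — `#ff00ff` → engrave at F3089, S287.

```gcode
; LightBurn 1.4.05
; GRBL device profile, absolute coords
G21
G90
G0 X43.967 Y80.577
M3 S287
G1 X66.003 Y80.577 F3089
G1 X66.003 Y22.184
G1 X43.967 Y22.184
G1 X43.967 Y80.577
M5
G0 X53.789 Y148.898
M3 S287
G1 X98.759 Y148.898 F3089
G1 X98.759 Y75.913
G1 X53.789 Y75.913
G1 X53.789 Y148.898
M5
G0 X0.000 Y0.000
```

<svg xmlns="http://www.w3.org/2000/svg" width="152.782mm" height="154.735mm" viewBox="0 0 152.782 154.735">
  <polygon points="43.967,74.158 66.003,74.158 66.003,132.551 43.967,132.551" fill="none" stroke="#ff00ff"/>
  <polygon points="53.789,5.837 98.759,5.837 98.759,78.822 53.789,78.822" fill="none" stroke="#ff00ff"/>
</svg>

y_svg = 154.735 − y_m. Every run uses S287, so all elements get stroke `#ff00ff` (engrave).

[1] closed run; points: 43.967,74.158 66.003,74.158 66.003,132.551 43.967,132.551

[2] closed run; points: 53.789,5.837 98.759,5.837 98.759,78.822 53.789,78.822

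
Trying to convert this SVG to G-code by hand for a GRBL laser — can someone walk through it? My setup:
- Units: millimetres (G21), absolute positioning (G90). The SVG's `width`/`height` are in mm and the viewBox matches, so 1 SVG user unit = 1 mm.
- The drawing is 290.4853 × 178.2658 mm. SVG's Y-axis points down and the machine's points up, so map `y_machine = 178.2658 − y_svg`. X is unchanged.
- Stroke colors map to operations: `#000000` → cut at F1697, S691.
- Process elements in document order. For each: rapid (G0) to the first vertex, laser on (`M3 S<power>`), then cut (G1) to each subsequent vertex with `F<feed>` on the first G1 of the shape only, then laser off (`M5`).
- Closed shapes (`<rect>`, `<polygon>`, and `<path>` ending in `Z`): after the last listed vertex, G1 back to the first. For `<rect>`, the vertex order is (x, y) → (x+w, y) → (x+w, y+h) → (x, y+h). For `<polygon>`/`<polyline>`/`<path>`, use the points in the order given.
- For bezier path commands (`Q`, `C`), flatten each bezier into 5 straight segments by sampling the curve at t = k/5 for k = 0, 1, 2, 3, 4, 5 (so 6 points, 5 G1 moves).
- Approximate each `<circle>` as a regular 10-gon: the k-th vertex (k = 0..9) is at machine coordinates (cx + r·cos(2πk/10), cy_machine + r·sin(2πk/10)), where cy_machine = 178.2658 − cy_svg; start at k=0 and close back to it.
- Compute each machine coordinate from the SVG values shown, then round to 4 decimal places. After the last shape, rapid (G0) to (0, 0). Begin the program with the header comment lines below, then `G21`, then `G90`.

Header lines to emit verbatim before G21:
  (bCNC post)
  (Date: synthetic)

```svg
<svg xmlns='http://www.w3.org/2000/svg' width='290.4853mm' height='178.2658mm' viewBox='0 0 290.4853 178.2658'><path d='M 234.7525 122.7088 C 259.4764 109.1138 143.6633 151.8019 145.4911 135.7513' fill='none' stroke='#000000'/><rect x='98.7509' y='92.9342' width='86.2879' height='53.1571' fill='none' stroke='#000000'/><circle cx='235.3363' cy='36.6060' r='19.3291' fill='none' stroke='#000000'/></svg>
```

viewBox `0 0 290.4853 178.2658` with mm width/height → 1 unit = 1 mm. Flip: y_m = 178.2658 − y_svg.

**Shape 1** — `<path>` cubic bezier, stroke `#000000` → cut (S691, F1697). Control points (SVG): P0=(234.7525,122.7088), P1=(259.4764,109.1138), P2=(143.6633,151.8019), P3=(145.4911,135.7513); sampled at t=k/5. Machine vertices: (234.7525,55.5570) → (234.7878,57.8802) → (213.4868,52.2165) → (183.2420,44.0870) → (156.4459,39.0126) → (145.4911,42.5145). Open path.

**Shape 2** — `<rect>` rectangle, stroke `#000000` → cut (S691, F1697). Machine vertices: (98.7509,85.3316) → (185.0388,85.3316) → (185.0388,32.1745) → (98.7509,32.1745) → (98.7509,85.3316). Closed: final G1 returns to the first vertex.

**Shape 3** — `<circle>` circle, stroke `#000000` → cut (S691, F1697). Machine vertices: (254.6654,141.6598) → (250.9739,153.0212) → (241.3093,160.0429) → (229.3633,160.0429) → (219.6987,153.0212) → (216.0072,141.6598) → (219.6987,130.2984) → (229.3633,123.2767) → (241.3093,123.2767) → (250.9739,130.2984) → (254.6654,141.6598). Closed: final G1 returns to the first vertex.

(bCNC post)
(Date: synthetic)
G21
G90
G0 X234.7525 Y55.5570
M3 S691
G1 X234.7878 Y57.8802 F1697
G1 X213.4868 Y52.2165
G1 X183.2420 Y44.0870
G1 X156.4459 Y39.0126
G1 X145.4911 Y42.5145
M5
G0 X98.7509 Y85.3316
M3 S691
G1 X185.0388 Y85.3316 F1697
G1 X185.0388 Y32.1745
G1 X98.7509 Y32.1745
G1 X98.7509 Y85.3316
M5
G0 X254.6654 Y141.6598
M3 S691
G1 X250.9739 Y153.0212 F1697
G1 X241.3093 Y160.0429
G1 X229.3633 Y160.0429
G1 X219.6987 Y153.0212
G1 X216.0072 Y141.6598
G1 X219.6987 Y130.2984
G1 X229.3633 Y123.2767
G1 X241.3093 Y123.2767
G1 X250.9739 Y130.2984
G1 X254.6654 Y141.6598
M5
G0 X0.0000 Y0.0000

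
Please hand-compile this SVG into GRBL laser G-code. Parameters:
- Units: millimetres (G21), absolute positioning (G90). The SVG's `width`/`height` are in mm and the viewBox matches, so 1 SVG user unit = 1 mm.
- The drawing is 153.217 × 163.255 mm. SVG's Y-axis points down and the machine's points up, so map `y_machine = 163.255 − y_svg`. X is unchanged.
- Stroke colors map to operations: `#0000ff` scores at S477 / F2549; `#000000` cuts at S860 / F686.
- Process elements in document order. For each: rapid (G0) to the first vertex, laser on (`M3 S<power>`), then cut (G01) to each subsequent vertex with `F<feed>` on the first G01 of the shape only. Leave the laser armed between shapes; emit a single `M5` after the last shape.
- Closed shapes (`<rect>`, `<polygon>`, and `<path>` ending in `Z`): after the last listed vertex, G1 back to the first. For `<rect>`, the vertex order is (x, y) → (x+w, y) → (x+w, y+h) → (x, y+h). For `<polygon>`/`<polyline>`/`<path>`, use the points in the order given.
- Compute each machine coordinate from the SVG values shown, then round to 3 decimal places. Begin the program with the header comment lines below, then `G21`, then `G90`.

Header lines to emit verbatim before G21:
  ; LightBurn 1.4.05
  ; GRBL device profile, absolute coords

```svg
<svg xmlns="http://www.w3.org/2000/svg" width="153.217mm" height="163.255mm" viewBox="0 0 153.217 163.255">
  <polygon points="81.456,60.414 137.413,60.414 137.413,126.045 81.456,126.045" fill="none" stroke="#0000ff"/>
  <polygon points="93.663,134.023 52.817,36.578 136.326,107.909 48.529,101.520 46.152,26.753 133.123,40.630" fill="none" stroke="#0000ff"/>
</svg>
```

viewBox `0 0 153.217 163.255` with mm width/height → 1 unit = 1 mm. Flip: y_m = 163.255 − y_svg.

**Shape 1** — `<polygon>` rectangle, stroke `#0000ff` → score (S477, F2549). Machine vertices: (81.456,102.841) → (137.413,102.841) → (137.413,37.210) → (81.456,37.210) → (81.456,102.841). Closed: final G1 returns to the first vertex.

**Shape 2** — `<polygon>` closed polygon, stroke `#0000ff` → score (S477, F2549). Machine vertices: (93.663,29.232) → (52.817,126.677) → (136.326,55.346) → (48.529,61.735) → (46.152,136.502) → (133.123,122.625) → (93.663,29.232). Closed: final G1 returns to the first vertex.

; LightBurn 1.4.05
; GRBL device profile, absolute coords
G21
G90
G0 X81.456 Y102.841
M3 S477
G01 X137.413 Y102.841 F2549
G01 X137.413 Y37.210
G01 X81.456 Y37.210
G01 X81.456 Y102.841
G0 X93.663 Y29.232
M3 S477
G01 X52.817 Y126.677 F2549
G01 X136.326 Y55.346
G01 X48.529 Y61.735
G01 X46.152 Y136.502
G01 X133.123 Y122.625
G01 X93.663 Y29.232
M5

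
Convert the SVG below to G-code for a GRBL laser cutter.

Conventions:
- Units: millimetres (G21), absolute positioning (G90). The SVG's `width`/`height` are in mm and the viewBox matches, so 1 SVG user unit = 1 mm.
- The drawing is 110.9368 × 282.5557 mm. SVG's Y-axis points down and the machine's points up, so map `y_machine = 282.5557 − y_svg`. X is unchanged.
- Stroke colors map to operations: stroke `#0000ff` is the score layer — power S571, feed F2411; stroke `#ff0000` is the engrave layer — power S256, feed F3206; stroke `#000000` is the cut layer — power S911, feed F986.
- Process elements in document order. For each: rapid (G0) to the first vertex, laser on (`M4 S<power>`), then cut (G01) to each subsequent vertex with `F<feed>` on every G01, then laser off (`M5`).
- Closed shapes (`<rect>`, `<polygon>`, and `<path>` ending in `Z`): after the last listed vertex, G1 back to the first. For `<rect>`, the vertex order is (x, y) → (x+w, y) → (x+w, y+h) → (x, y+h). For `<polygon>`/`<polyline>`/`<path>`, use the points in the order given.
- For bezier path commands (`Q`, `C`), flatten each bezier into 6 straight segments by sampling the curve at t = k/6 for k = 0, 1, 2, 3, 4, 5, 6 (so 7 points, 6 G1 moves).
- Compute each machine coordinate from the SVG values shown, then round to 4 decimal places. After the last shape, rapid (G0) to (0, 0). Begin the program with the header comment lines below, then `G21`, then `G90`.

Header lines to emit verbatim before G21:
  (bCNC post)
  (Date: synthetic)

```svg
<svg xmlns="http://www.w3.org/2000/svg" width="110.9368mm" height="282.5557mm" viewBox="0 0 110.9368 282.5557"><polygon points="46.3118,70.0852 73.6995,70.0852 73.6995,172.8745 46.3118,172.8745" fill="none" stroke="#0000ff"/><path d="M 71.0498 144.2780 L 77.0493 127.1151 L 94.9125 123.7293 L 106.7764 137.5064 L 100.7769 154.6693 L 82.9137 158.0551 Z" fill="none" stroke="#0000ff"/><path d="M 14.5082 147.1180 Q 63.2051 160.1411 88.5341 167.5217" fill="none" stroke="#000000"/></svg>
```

1 u = 1 mm; y_m = 282.5557 − y.

[1] `<polygon>` rectangle, #0000ff→score S571 F2411: (46.3118,212.4705) → (73.6995,212.4705) → (73.6995,109.6812) → (46.3118,109.6812) → (46.3118,212.4705) (closed)

[2] `<path>` regular polygon, #0000ff→score S571 F2411: (71.0498,138.2777) → (77.0493,155.4406) → (94.9125,158.8264) → (106.7764,145.0493) → (100.7769,127.8864) → (82.9137,124.5006) → (71.0498,138.2777) (closed)

[3] `<path>` quadratic bezier, #000000→cut S911 F986: (14.5082,135.4377) → (30.0914,131.2534) → (44.3764,127.3826) → (57.3631,123.8252) → (69.0517,120.5813) → (79.4420,117.6509) → (88.5341,115.0340)

(bCNC post)
(Date: synthetic)
G21
G90
G0 X46.3118 Y212.4705
M4 S571
G01 X73.6995 Y212.4705 F2411
G01 X73.6995 Y109.6812 F2411
G01 X46.3118 Y109.6812 F2411
G01 X46.3118 Y212.4705 F2411
M5
G0 X71.0498 Y138.2777
M4 S571
G01 X77.0493 Y155.4406 F2411
G01 X94.9125 Y158.8264 F2411
G01 X106.7764 Y145.0493 F2411
G01 X100.7769 Y127.8864 F2411
G01 X82.9137 Y124.5006 F2411
G01 X71.0498 Y138.2777 F2411
M5
G0 X14.5082 Y135.4377
M4 S911
G01 X30.0914 Y131.2534 F986
G01 X44.3764 Y127.3826 F986
G01 X57.3631 Y123.8252 F986
G01 X69.0517 Y120.5813 F986
G01 X79.4420 Y117.6509 F986
G01 X88.5341 Y115.0340 F986
M5
G0 X0.0000 Y0.0000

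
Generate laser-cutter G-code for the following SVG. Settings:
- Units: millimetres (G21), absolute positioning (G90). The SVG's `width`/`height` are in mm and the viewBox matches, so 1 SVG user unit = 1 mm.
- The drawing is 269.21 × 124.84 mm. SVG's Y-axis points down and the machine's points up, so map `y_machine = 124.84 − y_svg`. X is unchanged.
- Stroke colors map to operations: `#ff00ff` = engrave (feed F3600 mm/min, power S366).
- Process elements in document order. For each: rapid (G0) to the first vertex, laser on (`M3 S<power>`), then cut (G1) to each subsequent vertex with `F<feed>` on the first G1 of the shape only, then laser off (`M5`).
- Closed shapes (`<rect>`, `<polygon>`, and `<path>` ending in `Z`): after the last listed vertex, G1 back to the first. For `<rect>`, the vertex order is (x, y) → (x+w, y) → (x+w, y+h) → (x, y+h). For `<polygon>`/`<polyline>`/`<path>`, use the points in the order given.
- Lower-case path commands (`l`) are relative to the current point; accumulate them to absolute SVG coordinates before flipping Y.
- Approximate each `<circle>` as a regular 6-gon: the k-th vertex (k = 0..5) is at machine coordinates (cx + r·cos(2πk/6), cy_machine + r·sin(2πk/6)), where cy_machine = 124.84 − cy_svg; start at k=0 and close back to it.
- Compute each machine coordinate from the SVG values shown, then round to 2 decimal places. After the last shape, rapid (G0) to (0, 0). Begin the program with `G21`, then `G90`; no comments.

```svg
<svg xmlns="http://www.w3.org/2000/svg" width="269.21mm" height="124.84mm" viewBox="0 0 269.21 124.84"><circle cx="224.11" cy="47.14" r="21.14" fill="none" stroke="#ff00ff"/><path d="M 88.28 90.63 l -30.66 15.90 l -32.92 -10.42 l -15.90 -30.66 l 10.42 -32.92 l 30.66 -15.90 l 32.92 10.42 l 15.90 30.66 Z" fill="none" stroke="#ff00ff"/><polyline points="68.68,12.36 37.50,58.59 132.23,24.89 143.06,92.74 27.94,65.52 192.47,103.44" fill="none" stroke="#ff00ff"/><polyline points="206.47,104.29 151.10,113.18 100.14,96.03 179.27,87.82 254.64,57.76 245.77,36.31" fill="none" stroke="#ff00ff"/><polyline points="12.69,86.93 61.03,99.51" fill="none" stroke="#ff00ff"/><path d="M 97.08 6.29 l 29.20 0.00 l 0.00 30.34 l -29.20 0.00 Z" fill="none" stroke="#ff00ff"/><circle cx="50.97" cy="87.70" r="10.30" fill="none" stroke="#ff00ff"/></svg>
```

G21
G90
G0 X245.25 Y77.70
M3 S366
G1 X234.68 Y96.01 F3600
G1 X213.54 Y96.01
G1 X202.97 Y77.70
G1 X213.54 Y59.39
G1 X234.68 Y59.39
G1 X245.25 Y77.70
M5
G0 X88.28 Y34.21
M3 S366
G1 X57.62 Y18.31 F3600
G1 X24.70 Y28.73
G1 X8.80 Y59.39
G1 X19.22 Y92.31
G1 X49.88 Y108.21
G1 X82.80 Y97.79
G1 X98.70 Y67.13
G1 X88.28 Y34.21
M5
G0 X68.68 Y112.48
M3 S366
G1 X37.50 Y66.25 F3600
G1 X132.23 Y99.95
G1 X143.06 Y32.10
G1 X27.94 Y59.32
G1 X192.47 Y21.40
M5
G0 X206.47 Y20.55
M3 S366
G1 X151.10 Y11.66 F3600
G1 X100.14 Y28.81
G1 X179.27 Y37.02
G1 X254.64 Y67.08
G1 X245.77 Y88.53
M5
G0 X12.69 Y37.91
M3 S366
G1 X61.03 Y25.33 F3600
M5
G0 X97.08 Y118.55
M3 S366
G1 X126.28 Y118.55 F3600
G1 X126.28 Y88.21
G1 X97.08 Y88.21
G1 X97.08 Y118.55
M5
G0 X61.27 Y37.14
M3 S366
G1 X56.12 Y46.06 F3600
G1 X45.82 Y46.06
G1 X40.67 Y37.14
G1 X45.82 Y28.22
G1 X56.12 Y28.22
G1 X61.27 Y37.14
M5
G0 X0.00 Y0.00

Since the viewBox matches the mm dimensions, user units are millimetres directly. The only transform is the Y-flip y_m = 124.84 − y_svg.

Shape 1 is a circle drawn with `<circle>`. Its stroke #ff00ff means engrave at S366, F3600. After flipping Y the toolpath is (245.25,77.70) → (234.68,96.01) → (213.54,96.01) → (202.97,77.70) → (213.54,59.39) → (234.68,59.39) → (245.25,77.70), returning to the start.

Shape 2 is a regular polygon drawn with `<path>`. Its stroke #ff00ff means engrave at S366, F3600. After flipping Y the toolpath is (88.28,34.21) → (57.62,18.31) → (24.70,28.73) → (8.80,59.39) → (19.22,92.31) → (49.88,108.21) → (82.80,97.79) → (98.70,67.13) → (88.28,34.21), returning to the start.

Shape 3 is a open polyline drawn with `<polyline>`. Its stroke #ff00ff means engrave at S366, F3600. After flipping Y the toolpath is (68.68,112.48) → (37.50,66.25) → (132.23,99.95) → (143.06,32.10) → (27.94,59.32) → (192.47,21.40).

Shape 4 is a open polyline drawn with `<polyline>`. Its stroke #ff00ff means engrave at S366, F3600. After flipping Y the toolpath is (206.47,20.55) → (151.10,11.66) → (100.14,28.81) → (179.27,37.02) → (254.64,67.08) → (245.77,88.53).

Shape 5 is a line segment drawn with `<polyline>`. Its stroke #ff00ff means engrave at S366, F3600. After flipping Y the toolpath is (12.69,37.91) → (61.03,25.33).

Shape 6 is a rectangle drawn with `<path>`. Its stroke #ff00ff means engrave at S366, F3600. After flipping Y the toolpath is (97.08,118.55) → (126.28,118.55) → (126.28,88.21) → (97.08,88.21) → (97.08,118.55), returning to the start.

Shape 7 is a circle drawn with `<circle>`. Its stroke #ff00ff means engrave at S366, F3600. After flipping Y the toolpath is (61.27,37.14) → (56.12,46.06) → (45.82,46.06) → (40.67,37.14) → (45.82,28.22) → (56.12,28.22) → (61.27,37.14), returning to the start.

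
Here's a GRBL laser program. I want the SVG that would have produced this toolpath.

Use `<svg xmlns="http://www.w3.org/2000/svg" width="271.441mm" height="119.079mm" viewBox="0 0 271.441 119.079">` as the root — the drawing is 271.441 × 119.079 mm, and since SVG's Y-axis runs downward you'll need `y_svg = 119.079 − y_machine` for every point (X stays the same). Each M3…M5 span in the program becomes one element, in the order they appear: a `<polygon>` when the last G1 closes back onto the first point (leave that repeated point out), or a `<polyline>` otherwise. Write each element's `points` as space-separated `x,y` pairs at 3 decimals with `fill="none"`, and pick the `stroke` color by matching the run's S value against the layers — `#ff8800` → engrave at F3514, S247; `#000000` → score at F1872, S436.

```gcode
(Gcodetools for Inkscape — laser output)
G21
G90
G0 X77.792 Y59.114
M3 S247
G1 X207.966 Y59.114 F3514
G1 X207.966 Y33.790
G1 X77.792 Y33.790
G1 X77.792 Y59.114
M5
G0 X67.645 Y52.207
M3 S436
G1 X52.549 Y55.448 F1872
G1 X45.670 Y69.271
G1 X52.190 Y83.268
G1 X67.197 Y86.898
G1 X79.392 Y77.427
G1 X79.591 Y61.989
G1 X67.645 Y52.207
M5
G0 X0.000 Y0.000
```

Machine Y-up, SVG Y-down with viewBox height 119.079, so y_svg = 119.079 − y_machine; X carries over.

Run 1: power S247 maps to stroke `#ff8800` (engrave). The run returns to its start, so emit a `<polygon>` with points (Y-flipped): 77.792,59.965 207.966,59.965 207.966,85.289 77.792,85.289.

Run 2: S436 ⇒ score layer `#000000`. The run returns to its start, so emit a `<polygon>` with points (Y-flipped): 67.645,66.872 52.549,63.631 45.670,49.808 52.190,35.811 67.197,32.181 79.392,41.652 79.591,57.090.

<svg xmlns="http://www.w3.org/2000/svg" width="271.441mm" height="119.079mm" viewBox="0 0 271.441 119.079">
  <polygon points="77.792,59.965 207.966,59.965 207.966,85.289 77.792,85.289" fill="none" stroke="#ff8800"/>
  <polygon points="67.645,66.872 52.549,63.631 45.670,49.808 52.190,35.811 67.197,32.181 79.392,41.652 79.591,57.090" fill="none" stroke="#000000"/>
</svg>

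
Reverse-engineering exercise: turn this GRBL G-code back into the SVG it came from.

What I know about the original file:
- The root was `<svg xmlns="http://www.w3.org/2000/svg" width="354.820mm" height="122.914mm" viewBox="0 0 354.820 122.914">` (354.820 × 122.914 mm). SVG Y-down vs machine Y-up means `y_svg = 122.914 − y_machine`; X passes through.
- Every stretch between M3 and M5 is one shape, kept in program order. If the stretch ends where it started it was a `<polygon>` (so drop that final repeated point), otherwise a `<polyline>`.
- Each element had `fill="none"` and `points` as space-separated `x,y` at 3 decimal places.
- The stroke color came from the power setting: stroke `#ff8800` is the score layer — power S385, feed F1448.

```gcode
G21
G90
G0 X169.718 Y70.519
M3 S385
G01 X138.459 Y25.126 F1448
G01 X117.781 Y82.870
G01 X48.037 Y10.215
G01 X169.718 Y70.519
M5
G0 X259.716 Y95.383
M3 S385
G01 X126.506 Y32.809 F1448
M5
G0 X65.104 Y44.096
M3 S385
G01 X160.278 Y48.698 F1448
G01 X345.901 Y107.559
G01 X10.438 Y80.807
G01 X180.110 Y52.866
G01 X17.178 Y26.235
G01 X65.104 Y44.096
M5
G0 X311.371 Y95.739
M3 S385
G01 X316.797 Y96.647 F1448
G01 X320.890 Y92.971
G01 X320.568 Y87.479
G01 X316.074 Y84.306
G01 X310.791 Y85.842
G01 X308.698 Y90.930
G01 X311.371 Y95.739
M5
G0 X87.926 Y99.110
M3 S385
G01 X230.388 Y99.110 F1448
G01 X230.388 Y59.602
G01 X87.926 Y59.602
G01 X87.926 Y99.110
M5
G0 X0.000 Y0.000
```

Machine Y-up, SVG Y-down with viewBox height 122.914, so y_svg = 122.914 − y_machine; X carries over. Every run uses S385, so all elements get stroke `#ff8800` (score).

Run 1: The run returns to its start, so emit a `<polygon>` with points (Y-flipped): 169.718,52.395 138.459,97.788 117.781,40.044 48.037,112.699.

Run 2: The run is open, so emit a `<polyline>` with points (Y-flipped): 259.716,27.531 126.506,90.105.

Run 3: The run returns to its start, so emit a `<polygon>` with points (Y-flipped): 65.104,78.818 160.278,74.216 345.901,15.355 10.438,42.107 180.110,70.048 17.178,96.679.

Run 4: The run returns to its start, so emit a `<polygon>` with points (Y-flipped): 311.371,27.175 316.797,26.267 320.890,29.943 320.568,35.435 316.074,38.608 310.791,37.072 308.698,31.984.

Run 5: The run returns to its start, so emit a `<polygon>` with points (Y-flipped): 87.926,23.804 230.388,23.804 230.388,63.312 87.926,63.312.

<svg xmlns="http://www.w3.org/2000/svg" width="354.820mm" height="122.914mm" viewBox="0 0 354.820 122.914">
  <polygon points="169.718,52.395 138.459,97.788 117.781,40.044 48.037,112.699" fill="none" stroke="#ff8800"/>
  <polyline points="259.716,27.531 126.506,90.105" fill="none" stroke="#ff8800"/>
  <polygon points="65.104,78.818 160.278,74.216 345.901,15.355 10.438,42.107 180.110,70.048 17.178,96.679" fill="none" stroke="#ff8800"/>
  <polygon points="311.371,27.175 316.797,26.267 320.890,29.943 320.568,35.435 316.074,38.608 310.791,37.072 308.698,31.984" fill="none" stroke="#ff8800"/>
  <polygon points="87.926,23.804 230.388,23.804 230.388,63.312 87.926,63.312" fill="none" stroke="#ff8800"/>
</svg>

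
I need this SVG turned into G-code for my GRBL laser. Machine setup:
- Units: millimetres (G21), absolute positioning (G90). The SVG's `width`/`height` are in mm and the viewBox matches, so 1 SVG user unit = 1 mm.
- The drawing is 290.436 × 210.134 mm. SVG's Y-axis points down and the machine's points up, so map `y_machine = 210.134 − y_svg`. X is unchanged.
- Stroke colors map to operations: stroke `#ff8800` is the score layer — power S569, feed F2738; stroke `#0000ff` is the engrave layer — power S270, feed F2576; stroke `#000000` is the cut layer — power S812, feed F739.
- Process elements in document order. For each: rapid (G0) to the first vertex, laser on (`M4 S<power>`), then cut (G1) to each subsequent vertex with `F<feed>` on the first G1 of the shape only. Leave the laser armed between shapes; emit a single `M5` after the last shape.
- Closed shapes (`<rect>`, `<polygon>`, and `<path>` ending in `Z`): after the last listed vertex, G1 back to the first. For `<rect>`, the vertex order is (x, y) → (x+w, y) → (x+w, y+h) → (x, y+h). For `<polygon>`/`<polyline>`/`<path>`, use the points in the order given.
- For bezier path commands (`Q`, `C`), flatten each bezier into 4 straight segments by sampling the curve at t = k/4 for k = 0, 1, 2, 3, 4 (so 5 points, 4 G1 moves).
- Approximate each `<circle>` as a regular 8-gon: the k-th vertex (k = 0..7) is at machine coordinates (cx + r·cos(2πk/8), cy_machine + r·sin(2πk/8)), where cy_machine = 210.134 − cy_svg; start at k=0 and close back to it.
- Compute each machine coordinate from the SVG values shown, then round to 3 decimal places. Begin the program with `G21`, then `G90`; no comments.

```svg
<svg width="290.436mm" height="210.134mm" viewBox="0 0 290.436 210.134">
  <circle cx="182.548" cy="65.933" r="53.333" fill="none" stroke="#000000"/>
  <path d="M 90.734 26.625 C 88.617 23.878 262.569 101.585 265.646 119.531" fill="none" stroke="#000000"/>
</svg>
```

1 u = 1 mm; y_m = 210.134 − y.

[1] `<circle>` circle, #000000→cut S812 F739: (235.881,144.201) → (220.260,181.913) → (182.548,197.534) → (144.836,181.913) → (129.215,144.201) → (144.836,106.489) → (182.548,90.868) → (220.260,106.489) → (235.881,144.201) (closed)

[2] `<path>` cubic bezier, #000000→cut S812 F739: (90.734,183.509) → (116.738,172.675) → (176.242,144.816) → (236.720,113.077) → (265.646,90.603)

G21
G90
G0 X235.881 Y144.201
M4 S812
G1 X220.260 Y181.913 F739
G1 X182.548 Y197.534
G1 X144.836 Y181.913
G1 X129.215 Y144.201
G1 X144.836 Y106.489
G1 X182.548 Y90.868
G1 X220.260 Y106.489
G1 X235.881 Y144.201
G0 X90.734 Y183.509
M4 S812
G1 X116.738 Y172.675 F739
G1 X176.242 Y144.816
G1 X236.720 Y113.077
G1 X265.646 Y90.603
M5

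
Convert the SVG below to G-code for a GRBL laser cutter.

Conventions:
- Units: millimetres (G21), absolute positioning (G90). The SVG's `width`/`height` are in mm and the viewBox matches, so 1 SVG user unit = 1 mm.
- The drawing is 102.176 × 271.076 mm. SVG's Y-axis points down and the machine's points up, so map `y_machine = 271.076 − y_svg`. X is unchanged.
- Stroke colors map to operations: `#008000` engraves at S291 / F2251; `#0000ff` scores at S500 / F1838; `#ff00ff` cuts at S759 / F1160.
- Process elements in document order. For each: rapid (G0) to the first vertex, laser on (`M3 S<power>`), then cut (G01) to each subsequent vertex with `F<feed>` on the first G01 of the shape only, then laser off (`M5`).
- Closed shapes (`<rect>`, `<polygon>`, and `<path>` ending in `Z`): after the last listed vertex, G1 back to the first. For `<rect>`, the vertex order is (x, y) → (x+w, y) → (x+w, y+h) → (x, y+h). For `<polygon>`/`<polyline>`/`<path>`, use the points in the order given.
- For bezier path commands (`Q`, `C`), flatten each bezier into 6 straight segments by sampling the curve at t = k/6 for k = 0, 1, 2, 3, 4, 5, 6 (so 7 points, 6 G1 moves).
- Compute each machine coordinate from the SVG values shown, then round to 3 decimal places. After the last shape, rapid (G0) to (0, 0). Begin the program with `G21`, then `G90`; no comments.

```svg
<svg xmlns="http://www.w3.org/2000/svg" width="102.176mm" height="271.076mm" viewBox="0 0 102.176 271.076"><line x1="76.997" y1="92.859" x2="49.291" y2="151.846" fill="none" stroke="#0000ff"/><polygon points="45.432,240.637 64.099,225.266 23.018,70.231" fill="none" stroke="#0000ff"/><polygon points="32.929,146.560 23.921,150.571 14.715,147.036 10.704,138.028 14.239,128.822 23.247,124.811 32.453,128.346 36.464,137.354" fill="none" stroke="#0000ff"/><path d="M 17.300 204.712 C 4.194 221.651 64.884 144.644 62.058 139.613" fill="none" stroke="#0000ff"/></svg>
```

viewBox `0 0 102.176 271.076` with mm width/height → 1 unit = 1 mm. Flip: y_m = 271.076 − y_svg.

**Shape 1** — `<line>` line segment, stroke `#0000ff` → score (S500, F1838). Machine vertices: (76.997,178.217) → (49.291,119.230). Open path.

**Shape 2** — `<polygon>` closed polygon, stroke `#0000ff` → score (S500, F1838). Machine vertices: (45.432,30.439) → (64.099,45.810) → (23.018,200.845) → (45.432,30.439). Closed: final G1 returns to the first vertex.

**Shape 3** — `<polygon>` regular polygon, stroke `#0000ff` → score (S500, F1838). Machine vertices: (32.929,124.516) → (23.921,120.505) → (14.715,124.040) → (10.704,133.048) → (14.239,142.254) → (23.247,146.265) → (32.453,142.730) → (36.464,133.722) → (32.929,124.516). Closed: final G1 returns to the first vertex.

**Shape 4** — `<path>` cubic bezier, stroke `#0000ff` → score (S500, F1838). Control points (SVG): P0=(17.300,204.712), P1=(4.194,221.651), P2=(64.884,144.644), P3=(62.058,139.613); sampled at t=k/6. Machine vertices: (17.300,66.364) → (16.261,64.955) → (23.707,74.595) → (35.824,90.675) → (48.798,108.585) → (58.814,123.718) → (62.058,131.463). Open path.

G21
G90
G0 X76.997 Y178.217
M3 S500
G01 X49.291 Y119.230 F1838
M5
G0 X45.432 Y30.439
M3 S500
G01 X64.099 Y45.810 F1838
G01 X23.018 Y200.845
G01 X45.432 Y30.439
M5
G0 X32.929 Y124.516
M3 S500
G01 X23.921 Y120.505 F1838
G01 X14.715 Y124.040
G01 X10.704 Y133.048
G01 X14.239 Y142.254
G01 X23.247 Y146.265
G01 X32.453 Y142.730
G01 X36.464 Y133.722
G01 X32.929 Y124.516
M5
G0 X17.300 Y66.364
M3 S500
G01 X16.261 Y64.955 F1838
G01 X23.707 Y74.595
G01 X35.824 Y90.675
G01 X48.798 Y108.585
G01 X58.814 Y123.718
G01 X62.058 Y131.463
M5
G0 X0.000 Y0.000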